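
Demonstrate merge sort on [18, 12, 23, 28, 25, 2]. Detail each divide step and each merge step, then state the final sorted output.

Merge sort trace:

Split: [18, 12, 23, 28, 25, 2] -> [18, 12, 23] and [28, 25, 2]
  Split: [18, 12, 23] -> [18] and [12, 23]
    Split: [12, 23] -> [12] and [23]
    Merge: [12] + [23] -> [12, 23]
  Merge: [18] + [12, 23] -> [12, 18, 23]
  Split: [28, 25, 2] -> [28] and [25, 2]
    Split: [25, 2] -> [25] and [2]
    Merge: [25] + [2] -> [2, 25]
  Merge: [28] + [2, 25] -> [2, 25, 28]
Merge: [12, 18, 23] + [2, 25, 28] -> [2, 12, 18, 23, 25, 28]

Final sorted array: [2, 12, 18, 23, 25, 28]

The merge sort proceeds by recursively splitting the array and merging sorted halves.
After all merges, the sorted array is [2, 12, 18, 23, 25, 28].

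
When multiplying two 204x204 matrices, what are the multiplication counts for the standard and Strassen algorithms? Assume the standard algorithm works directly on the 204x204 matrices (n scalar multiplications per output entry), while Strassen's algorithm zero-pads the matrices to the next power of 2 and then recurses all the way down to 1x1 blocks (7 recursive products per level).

Matrix multiplication for 204x204 matrices:

Strassen's algorithm requires power-of-2 dimensions. Pad 204x204 to 256x256 (next power of 2).

Standard algorithm: 204^3 = 8489664 multiplications
Strassen's algorithm: 7^(log2(256)) = 7^8 = 5764801 multiplications
Savings: 8489664 - 5764801 = 2724863 multiplications

Standard: 8489664 multiplications (204^3). Strassen: 5764801 multiplications (7^8, after padding to 256x256). Strassen reduces 8 recursive multiplications to 7 at each level.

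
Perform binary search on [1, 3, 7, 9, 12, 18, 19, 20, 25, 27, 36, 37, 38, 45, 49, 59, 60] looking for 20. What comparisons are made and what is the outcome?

Binary search for 20 in [1, 3, 7, 9, 12, 18, 19, 20, 25, 27, 36, 37, 38, 45, 49, 59, 60]:

lo=0, hi=16, mid=8, arr[mid]=25 -> 25 > 20, search left half
lo=0, hi=7, mid=3, arr[mid]=9 -> 9 < 20, search right half
lo=4, hi=7, mid=5, arr[mid]=18 -> 18 < 20, search right half
lo=6, hi=7, mid=6, arr[mid]=19 -> 19 < 20, search right half
lo=7, hi=7, mid=7, arr[mid]=20 -> Found target at index 7!

Binary search finds 20 at index 7 after 5 comparisons. The search repeatedly halves the search space by comparing with the middle element.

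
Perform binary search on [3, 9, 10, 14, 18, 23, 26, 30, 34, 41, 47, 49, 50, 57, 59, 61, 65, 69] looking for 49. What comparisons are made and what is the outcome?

Binary search for 49 in [3, 9, 10, 14, 18, 23, 26, 30, 34, 41, 47, 49, 50, 57, 59, 61, 65, 69]:

lo=0, hi=17, mid=8, arr[mid]=34 -> 34 < 49, search right half
lo=9, hi=17, mid=13, arr[mid]=57 -> 57 > 49, search left half
lo=9, hi=12, mid=10, arr[mid]=47 -> 47 < 49, search right half
lo=11, hi=12, mid=11, arr[mid]=49 -> Found target at index 11!

Binary search finds 49 at index 11 after 4 comparisons. The search repeatedly halves the search space by comparing with the middle element.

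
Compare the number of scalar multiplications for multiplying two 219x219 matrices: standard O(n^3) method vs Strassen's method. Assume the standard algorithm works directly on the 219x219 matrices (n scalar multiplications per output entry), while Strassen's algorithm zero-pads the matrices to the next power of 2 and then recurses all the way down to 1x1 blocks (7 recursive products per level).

Matrix multiplication for 219x219 matrices:

Strassen's algorithm requires power-of-2 dimensions. Pad 219x219 to 256x256 (next power of 2).

Standard algorithm: 219^3 = 10503459 multiplications
Strassen's algorithm: 7^(log2(256)) = 7^8 = 5764801 multiplications
Savings: 10503459 - 5764801 = 4738658 multiplications

Standard: 10503459 multiplications (219^3). Strassen: 5764801 multiplications (7^8, after padding to 256x256). Strassen reduces 8 recursive multiplications to 7 at each level.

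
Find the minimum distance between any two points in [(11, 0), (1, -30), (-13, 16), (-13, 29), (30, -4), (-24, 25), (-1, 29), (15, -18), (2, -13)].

Computing all pairwise distances among 9 points:

d((11, 0), (1, -30)) = 31.6228
d((11, 0), (-13, 16)) = 28.8444
d((11, 0), (-13, 29)) = 37.6431
d((11, 0), (30, -4)) = 19.4165
d((11, 0), (-24, 25)) = 43.0116
d((11, 0), (-1, 29)) = 31.3847
d((11, 0), (15, -18)) = 18.4391
d((11, 0), (2, -13)) = 15.8114
d((1, -30), (-13, 16)) = 48.0833
d((1, -30), (-13, 29)) = 60.6383
d((1, -30), (30, -4)) = 38.9487
d((1, -30), (-24, 25)) = 60.4152
d((1, -30), (-1, 29)) = 59.0339
d((1, -30), (15, -18)) = 18.4391
d((1, -30), (2, -13)) = 17.0294
d((-13, 16), (-13, 29)) = 13.0
d((-13, 16), (30, -4)) = 47.4236
d((-13, 16), (-24, 25)) = 14.2127
d((-13, 16), (-1, 29)) = 17.6918
d((-13, 16), (15, -18)) = 44.0454
d((-13, 16), (2, -13)) = 32.6497
d((-13, 29), (30, -4)) = 54.2033
d((-13, 29), (-24, 25)) = 11.7047 <-- minimum
d((-13, 29), (-1, 29)) = 12.0
d((-13, 29), (15, -18)) = 54.7083
d((-13, 29), (2, -13)) = 44.5982
d((30, -4), (-24, 25)) = 61.2944
d((30, -4), (-1, 29)) = 45.2769
d((30, -4), (15, -18)) = 20.5183
d((30, -4), (2, -13)) = 29.4109
d((-24, 25), (-1, 29)) = 23.3452
d((-24, 25), (15, -18)) = 58.0517
d((-24, 25), (2, -13)) = 46.0435
d((-1, 29), (15, -18)) = 49.6488
d((-1, 29), (2, -13)) = 42.107
d((15, -18), (2, -13)) = 13.9284

Closest pair: (-13, 29) and (-24, 25) with distance 11.7047

The closest pair is (-13, 29) and (-24, 25) with Euclidean distance 11.7047. For 9 points, brute-force pairwise comparison is shown above. For large n, the divide-and-conquer algorithm (sort by x, recurse on halves, check the dividing strip) achieves O(n log n).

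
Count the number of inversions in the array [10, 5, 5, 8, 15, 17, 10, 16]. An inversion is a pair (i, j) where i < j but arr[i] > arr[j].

Finding inversions in [10, 5, 5, 8, 15, 17, 10, 16]:

(0, 1): arr[0]=10 > arr[1]=5
(0, 2): arr[0]=10 > arr[2]=5
(0, 3): arr[0]=10 > arr[3]=8
(4, 6): arr[4]=15 > arr[6]=10
(5, 6): arr[5]=17 > arr[6]=10
(5, 7): arr[5]=17 > arr[7]=16

Total inversions: 6

The array has 6 inversion(s): (0,1), (0,2), (0,3), (4,6), (5,6), (5,7). Each pair (i,j) satisfies i < j and arr[i] > arr[j].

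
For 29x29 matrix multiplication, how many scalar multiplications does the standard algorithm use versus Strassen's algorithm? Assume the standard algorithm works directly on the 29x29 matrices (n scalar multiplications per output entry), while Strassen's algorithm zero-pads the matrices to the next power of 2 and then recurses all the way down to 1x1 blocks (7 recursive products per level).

Matrix multiplication for 29x29 matrices:

Strassen's algorithm requires power-of-2 dimensions. Pad 29x29 to 32x32 (next power of 2).

Standard algorithm: 29^3 = 24389 multiplications
Strassen's algorithm: 7^(log2(32)) = 7^5 = 16807 multiplications
Savings: 24389 - 16807 = 7582 multiplications

Standard: 24389 multiplications (29^3). Strassen: 16807 multiplications (7^5, after padding to 32x32). Strassen reduces 8 recursive multiplications to 7 at each level.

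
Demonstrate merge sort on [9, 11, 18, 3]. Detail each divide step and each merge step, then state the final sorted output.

Merge sort trace:

Split: [9, 11, 18, 3] -> [9, 11] and [18, 3]
  Split: [9, 11] -> [9] and [11]
  Merge: [9] + [11] -> [9, 11]
  Split: [18, 3] -> [18] and [3]
  Merge: [18] + [3] -> [3, 18]
Merge: [9, 11] + [3, 18] -> [3, 9, 11, 18]

Final sorted array: [3, 9, 11, 18]

The merge sort proceeds by recursively splitting the array and merging sorted halves.
After all merges, the sorted array is [3, 9, 11, 18].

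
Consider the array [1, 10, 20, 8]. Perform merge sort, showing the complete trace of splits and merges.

Merge sort trace:

Split: [1, 10, 20, 8] -> [1, 10] and [20, 8]
  Split: [1, 10] -> [1] and [10]
  Merge: [1] + [10] -> [1, 10]
  Split: [20, 8] -> [20] and [8]
  Merge: [20] + [8] -> [8, 20]
Merge: [1, 10] + [8, 20] -> [1, 8, 10, 20]

Final sorted array: [1, 8, 10, 20]

The merge sort proceeds by recursively splitting the array and merging sorted halves.
After all merges, the sorted array is [1, 8, 10, 20].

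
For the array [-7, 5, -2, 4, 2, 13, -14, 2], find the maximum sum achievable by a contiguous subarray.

Using Kadane's algorithm on [-7, 5, -2, 4, 2, 13, -14, 2]:

Scanning through the array:
Position 1 (value 5): max_ending_here = 5, max_so_far = 5
Position 2 (value -2): max_ending_here = 3, max_so_far = 5
Position 3 (value 4): max_ending_here = 7, max_so_far = 7
Position 4 (value 2): max_ending_here = 9, max_so_far = 9
Position 5 (value 13): max_ending_here = 22, max_so_far = 22
Position 6 (value -14): max_ending_here = 8, max_so_far = 22
Position 7 (value 2): max_ending_here = 10, max_so_far = 22

Maximum subarray: [5, -2, 4, 2, 13]
Maximum sum: 22

The maximum subarray is [5, -2, 4, 2, 13] with sum 22. This subarray runs from index 1 to index 5.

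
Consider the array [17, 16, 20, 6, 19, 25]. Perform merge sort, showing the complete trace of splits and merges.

Merge sort trace:

Split: [17, 16, 20, 6, 19, 25] -> [17, 16, 20] and [6, 19, 25]
  Split: [17, 16, 20] -> [17] and [16, 20]
    Split: [16, 20] -> [16] and [20]
    Merge: [16] + [20] -> [16, 20]
  Merge: [17] + [16, 20] -> [16, 17, 20]
  Split: [6, 19, 25] -> [6] and [19, 25]
    Split: [19, 25] -> [19] and [25]
    Merge: [19] + [25] -> [19, 25]
  Merge: [6] + [19, 25] -> [6, 19, 25]
Merge: [16, 17, 20] + [6, 19, 25] -> [6, 16, 17, 19, 20, 25]

Final sorted array: [6, 16, 17, 19, 20, 25]

The merge sort proceeds by recursively splitting the array and merging sorted halves.
After all merges, the sorted array is [6, 16, 17, 19, 20, 25].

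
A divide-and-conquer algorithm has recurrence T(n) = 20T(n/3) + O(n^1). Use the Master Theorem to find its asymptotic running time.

Master Theorem for T(n) = 20T(n/3) + O(n^1):

a = 20, b = 3, c = 1
log_b(a) = log_3(20) = 2.7268

Case 1: c = 1 < log_3(20) = 2.7268
T(n) = O(n^(log_3 20))

For T(n) = 20T(n/3) + O(n^1): log_3(20) = 2.7268. This is Case 1 of the Master Theorem (c < log_b(a), work dominated by leaves), giving O(n^(log_3 20)).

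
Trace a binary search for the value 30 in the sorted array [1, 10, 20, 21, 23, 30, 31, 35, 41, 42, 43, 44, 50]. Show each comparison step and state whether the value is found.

Binary search for 30 in [1, 10, 20, 21, 23, 30, 31, 35, 41, 42, 43, 44, 50]:

lo=0, hi=12, mid=6, arr[mid]=31 -> 31 > 30, search left half
lo=0, hi=5, mid=2, arr[mid]=20 -> 20 < 30, search right half
lo=3, hi=5, mid=4, arr[mid]=23 -> 23 < 30, search right half
lo=5, hi=5, mid=5, arr[mid]=30 -> Found target at index 5!

Binary search finds 30 at index 5 after 4 comparisons. The search repeatedly halves the search space by comparing with the middle element.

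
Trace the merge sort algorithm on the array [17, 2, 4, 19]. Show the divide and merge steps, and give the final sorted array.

Merge sort trace:

Split: [17, 2, 4, 19] -> [17, 2] and [4, 19]
  Split: [17, 2] -> [17] and [2]
  Merge: [17] + [2] -> [2, 17]
  Split: [4, 19] -> [4] and [19]
  Merge: [4] + [19] -> [4, 19]
Merge: [2, 17] + [4, 19] -> [2, 4, 17, 19]

Final sorted array: [2, 4, 17, 19]

The merge sort proceeds by recursively splitting the array and merging sorted halves.
After all merges, the sorted array is [2, 4, 17, 19].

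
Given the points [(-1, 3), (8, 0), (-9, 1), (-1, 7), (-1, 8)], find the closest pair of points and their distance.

Computing all pairwise distances among 5 points:

d((-1, 3), (8, 0)) = 9.4868
d((-1, 3), (-9, 1)) = 8.2462
d((-1, 3), (-1, 7)) = 4.0
d((-1, 3), (-1, 8)) = 5.0
d((8, 0), (-9, 1)) = 17.0294
d((8, 0), (-1, 7)) = 11.4018
d((8, 0), (-1, 8)) = 12.0416
d((-9, 1), (-1, 7)) = 10.0
d((-9, 1), (-1, 8)) = 10.6301
d((-1, 7), (-1, 8)) = 1.0 <-- minimum

Closest pair: (-1, 7) and (-1, 8) with distance 1.0

The closest pair is (-1, 7) and (-1, 8) with Euclidean distance 1.0. For 5 points, brute-force pairwise comparison is shown above. For large n, the divide-and-conquer algorithm (sort by x, recurse on halves, check the dividing strip) achieves O(n log n).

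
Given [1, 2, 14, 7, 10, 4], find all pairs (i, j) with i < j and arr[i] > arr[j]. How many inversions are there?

Finding inversions in [1, 2, 14, 7, 10, 4]:

(2, 3): arr[2]=14 > arr[3]=7
(2, 4): arr[2]=14 > arr[4]=10
(2, 5): arr[2]=14 > arr[5]=4
(3, 5): arr[3]=7 > arr[5]=4
(4, 5): arr[4]=10 > arr[5]=4

Total inversions: 5

The array has 5 inversion(s): (2,3), (2,4), (2,5), (3,5), (4,5). Each pair (i,j) satisfies i < j and arr[i] > arr[j].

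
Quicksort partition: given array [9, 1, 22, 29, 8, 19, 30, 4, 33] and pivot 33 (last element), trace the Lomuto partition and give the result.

Lomuto partition with pivot = 33:

Initial array: [9, 1, 22, 29, 8, 19, 30, 4, 33]

arr[0]=9 <= 33: swap with position 0, array becomes [9, 1, 22, 29, 8, 19, 30, 4, 33]
arr[1]=1 <= 33: swap with position 1, array becomes [9, 1, 22, 29, 8, 19, 30, 4, 33]
arr[2]=22 <= 33: swap with position 2, array becomes [9, 1, 22, 29, 8, 19, 30, 4, 33]
arr[3]=29 <= 33: swap with position 3, array becomes [9, 1, 22, 29, 8, 19, 30, 4, 33]
arr[4]=8 <= 33: swap with position 4, array becomes [9, 1, 22, 29, 8, 19, 30, 4, 33]
arr[5]=19 <= 33: swap with position 5, array becomes [9, 1, 22, 29, 8, 19, 30, 4, 33]
arr[6]=30 <= 33: swap with position 6, array becomes [9, 1, 22, 29, 8, 19, 30, 4, 33]
arr[7]=4 <= 33: swap with position 7, array becomes [9, 1, 22, 29, 8, 19, 30, 4, 33]

Place pivot at position 8: [9, 1, 22, 29, 8, 19, 30, 4, 33]
Pivot position: 8

After partitioning with pivot 33, the array becomes [9, 1, 22, 29, 8, 19, 30, 4, 33]. The pivot is placed at index 8. All elements to the left of the pivot are <= 33, and all elements to the right are > 33.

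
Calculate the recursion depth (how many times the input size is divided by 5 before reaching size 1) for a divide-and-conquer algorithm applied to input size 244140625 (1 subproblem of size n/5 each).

For divide and conquer with division factor 5:

Problem sizes at each level:
Level 0: 244140625
Level 1: 48828125
Level 2: 9765625
Level 3: 1953125
Level 4: 390625
Level 5: 78125
Level 6: 15625
Level 7: 3125
Level 8: 625
Level 9: 125
Level 10: 25
Level 11: 5
Level 12: 1

The root is level 0 and the size-1 base case is level 12 (the tree spans levels 0 through 12, i.e. 13 levels counting the root), so the depth is the number of divisions: log_5(244140625) = 12

The recursion tree depth is log_5(244140625) = 12. At each level, the problem size is divided by 5, so it takes 12 divisions to reduce to a base case of size 1. The algorithm makes 1 recursive call at each level.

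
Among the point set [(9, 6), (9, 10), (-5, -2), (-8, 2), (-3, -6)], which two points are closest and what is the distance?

Computing all pairwise distances among 5 points:

d((9, 6), (9, 10)) = 4.0 <-- minimum
d((9, 6), (-5, -2)) = 16.1245
d((9, 6), (-8, 2)) = 17.4642
d((9, 6), (-3, -6)) = 16.9706
d((9, 10), (-5, -2)) = 18.4391
d((9, 10), (-8, 2)) = 18.7883
d((9, 10), (-3, -6)) = 20.0
d((-5, -2), (-8, 2)) = 5.0
d((-5, -2), (-3, -6)) = 4.4721
d((-8, 2), (-3, -6)) = 9.434

Closest pair: (9, 6) and (9, 10) with distance 4.0

The closest pair is (9, 6) and (9, 10) with Euclidean distance 4.0. For 5 points, brute-force pairwise comparison is shown above. For large n, the divide-and-conquer algorithm (sort by x, recurse on halves, check the dividing strip) achieves O(n log n).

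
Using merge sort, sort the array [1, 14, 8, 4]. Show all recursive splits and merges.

Merge sort trace:

Split: [1, 14, 8, 4] -> [1, 14] and [8, 4]
  Split: [1, 14] -> [1] and [14]
  Merge: [1] + [14] -> [1, 14]
  Split: [8, 4] -> [8] and [4]
  Merge: [8] + [4] -> [4, 8]
Merge: [1, 14] + [4, 8] -> [1, 4, 8, 14]

Final sorted array: [1, 4, 8, 14]

The merge sort proceeds by recursively splitting the array and merging sorted halves.
After all merges, the sorted array is [1, 4, 8, 14].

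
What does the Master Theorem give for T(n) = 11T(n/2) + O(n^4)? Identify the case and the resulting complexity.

Master Theorem for T(n) = 11T(n/2) + O(n^4):

a = 11, b = 2, c = 4
log_b(a) = log_2(11) = 3.4594

Case 3: c = 4 > log_2(11) = 3.4594
T(n) = O(n^4) = O(n^4)

For T(n) = 11T(n/2) + O(n^4): log_2(11) = 3.4594. This is Case 3 of the Master Theorem (c > log_b(a), work dominated by root), giving O(n^4).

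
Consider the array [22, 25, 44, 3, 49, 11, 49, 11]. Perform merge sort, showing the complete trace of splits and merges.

Merge sort trace:

Split: [22, 25, 44, 3, 49, 11, 49, 11] -> [22, 25, 44, 3] and [49, 11, 49, 11]
  Split: [22, 25, 44, 3] -> [22, 25] and [44, 3]
    Split: [22, 25] -> [22] and [25]
    Merge: [22] + [25] -> [22, 25]
    Split: [44, 3] -> [44] and [3]
    Merge: [44] + [3] -> [3, 44]
  Merge: [22, 25] + [3, 44] -> [3, 22, 25, 44]
  Split: [49, 11, 49, 11] -> [49, 11] and [49, 11]
    Split: [49, 11] -> [49] and [11]
    Merge: [49] + [11] -> [11, 49]
    Split: [49, 11] -> [49] and [11]
    Merge: [49] + [11] -> [11, 49]
  Merge: [11, 49] + [11, 49] -> [11, 11, 49, 49]
Merge: [3, 22, 25, 44] + [11, 11, 49, 49] -> [3, 11, 11, 22, 25, 44, 49, 49]

Final sorted array: [3, 11, 11, 22, 25, 44, 49, 49]

The merge sort proceeds by recursively splitting the array and merging sorted halves.
After all merges, the sorted array is [3, 11, 11, 22, 25, 44, 49, 49].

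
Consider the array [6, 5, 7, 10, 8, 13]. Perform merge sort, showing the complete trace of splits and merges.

Merge sort trace:

Split: [6, 5, 7, 10, 8, 13] -> [6, 5, 7] and [10, 8, 13]
  Split: [6, 5, 7] -> [6] and [5, 7]
    Split: [5, 7] -> [5] and [7]
    Merge: [5] + [7] -> [5, 7]
  Merge: [6] + [5, 7] -> [5, 6, 7]
  Split: [10, 8, 13] -> [10] and [8, 13]
    Split: [8, 13] -> [8] and [13]
    Merge: [8] + [13] -> [8, 13]
  Merge: [10] + [8, 13] -> [8, 10, 13]
Merge: [5, 6, 7] + [8, 10, 13] -> [5, 6, 7, 8, 10, 13]

Final sorted array: [5, 6, 7, 8, 10, 13]

The merge sort proceeds by recursively splitting the array and merging sorted halves.
After all merges, the sorted array is [5, 6, 7, 8, 10, 13].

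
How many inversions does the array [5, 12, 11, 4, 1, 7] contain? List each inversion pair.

Finding inversions in [5, 12, 11, 4, 1, 7]:

(0, 3): arr[0]=5 > arr[3]=4
(0, 4): arr[0]=5 > arr[4]=1
(1, 2): arr[1]=12 > arr[2]=11
(1, 3): arr[1]=12 > arr[3]=4
(1, 4): arr[1]=12 > arr[4]=1
(1, 5): arr[1]=12 > arr[5]=7
(2, 3): arr[2]=11 > arr[3]=4
(2, 4): arr[2]=11 > arr[4]=1
(2, 5): arr[2]=11 > arr[5]=7
(3, 4): arr[3]=4 > arr[4]=1

Total inversions: 10

The array has 10 inversion(s): (0,3), (0,4), (1,2), (1,3), (1,4), (1,5), (2,3), (2,4), (2,5), (3,4). Each pair (i,j) satisfies i < j and arr[i] > arr[j].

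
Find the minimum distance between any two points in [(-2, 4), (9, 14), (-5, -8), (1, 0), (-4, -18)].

Computing all pairwise distances among 5 points:

d((-2, 4), (9, 14)) = 14.8661
d((-2, 4), (-5, -8)) = 12.3693
d((-2, 4), (1, 0)) = 5.0 <-- minimum
d((-2, 4), (-4, -18)) = 22.0907
d((9, 14), (-5, -8)) = 26.0768
d((9, 14), (1, 0)) = 16.1245
d((9, 14), (-4, -18)) = 34.5398
d((-5, -8), (1, 0)) = 10.0
d((-5, -8), (-4, -18)) = 10.0499
d((1, 0), (-4, -18)) = 18.6815

Closest pair: (-2, 4) and (1, 0) with distance 5.0

The closest pair is (-2, 4) and (1, 0) with Euclidean distance 5.0. For 5 points, brute-force pairwise comparison is shown above. For large n, the divide-and-conquer algorithm (sort by x, recurse on halves, check the dividing strip) achieves O(n log n).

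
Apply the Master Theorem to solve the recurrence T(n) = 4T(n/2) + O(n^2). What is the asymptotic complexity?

Master Theorem for T(n) = 4T(n/2) + O(n^2):

a = 4, b = 2, c = 2
log_b(a) = log_2(4) = 2.0000

Case 2: c = 2 = log_2(4) = 2.0000
T(n) = O(n^2 log n) = O(n^2 log n)

For T(n) = 4T(n/2) + O(n^2): log_2(4) = 2.0000. This is Case 2 of the Master Theorem (c = log_b(a), equal work at all levels), giving O(n^2 log n).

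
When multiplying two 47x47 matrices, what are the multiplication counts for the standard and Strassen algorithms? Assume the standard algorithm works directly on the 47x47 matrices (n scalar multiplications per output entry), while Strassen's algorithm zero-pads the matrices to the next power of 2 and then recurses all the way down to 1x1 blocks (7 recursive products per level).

Matrix multiplication for 47x47 matrices:

Strassen's algorithm requires power-of-2 dimensions. Pad 47x47 to 64x64 (next power of 2).

Standard algorithm: 47^3 = 103823 multiplications
Strassen's algorithm: 7^(log2(64)) = 7^6 = 117649 multiplications
Difference: 103823 - 117649 = -13826 (Strassen uses MORE here due to padding overhead — for small or just-over-power-of-2 n, padding can outweigh the per-level savings)

Standard: 103823 multiplications (47^3). Strassen: 117649 multiplications (7^6, after padding to 64x64). Strassen reduces 8 recursive multiplications to 7 at each level.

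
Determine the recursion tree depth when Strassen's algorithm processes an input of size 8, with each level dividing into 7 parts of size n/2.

For divide and conquer with division factor 2:

Problem sizes at each level:
Level 0: 8
Level 1: 4
Level 2: 2
Level 3: 1

The root is level 0 and the size-1 base case is level 3 (the tree spans levels 0 through 3, i.e. 4 levels counting the root), so the depth is the number of divisions: log_2(8) = 3

The recursion tree depth is log_2(8) = 3. At each level, the problem size is divided by 2, so it takes 3 divisions to reduce to a base case of size 1. The algorithm makes 7 recursive calls at each level.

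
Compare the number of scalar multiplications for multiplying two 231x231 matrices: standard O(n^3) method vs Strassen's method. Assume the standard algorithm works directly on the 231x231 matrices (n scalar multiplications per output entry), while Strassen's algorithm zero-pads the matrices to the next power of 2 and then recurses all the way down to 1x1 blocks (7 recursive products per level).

Matrix multiplication for 231x231 matrices:

Strassen's algorithm requires power-of-2 dimensions. Pad 231x231 to 256x256 (next power of 2).

Standard algorithm: 231^3 = 12326391 multiplications
Strassen's algorithm: 7^(log2(256)) = 7^8 = 5764801 multiplications
Savings: 12326391 - 5764801 = 6561590 multiplications

Standard: 12326391 multiplications (231^3). Strassen: 5764801 multiplications (7^8, after padding to 256x256). Strassen reduces 8 recursive multiplications to 7 at each level.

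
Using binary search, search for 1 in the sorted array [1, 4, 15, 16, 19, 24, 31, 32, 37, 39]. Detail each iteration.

Binary search for 1 in [1, 4, 15, 16, 19, 24, 31, 32, 37, 39]:

lo=0, hi=9, mid=4, arr[mid]=19 -> 19 > 1, search left half
lo=0, hi=3, mid=1, arr[mid]=4 -> 4 > 1, search left half
lo=0, hi=0, mid=0, arr[mid]=1 -> Found target at index 0!

Binary search finds 1 at index 0 after 3 comparisons. The search repeatedly halves the search space by comparing with the middle element.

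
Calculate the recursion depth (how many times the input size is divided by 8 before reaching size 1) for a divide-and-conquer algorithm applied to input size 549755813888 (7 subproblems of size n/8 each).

For divide and conquer with division factor 8:

Problem sizes at each level:
Level 0: 549755813888
Level 1: 68719476736
Level 2: 8589934592
Level 3: 1073741824
Level 4: 134217728
Level 5: 16777216
Level 6: 2097152
Level 7: 262144
Level 8: 32768
Level 9: 4096
Level 10: 512
Level 11: 64
Level 12: 8
Level 13: 1

The root is level 0 and the size-1 base case is level 13 (the tree spans levels 0 through 13, i.e. 14 levels counting the root), so the depth is the number of divisions: log_8(549755813888) = 13

The recursion tree depth is log_8(549755813888) = 13. At each level, the problem size is divided by 8, so it takes 13 divisions to reduce to a base case of size 1. The algorithm makes 7 recursive calls at each level.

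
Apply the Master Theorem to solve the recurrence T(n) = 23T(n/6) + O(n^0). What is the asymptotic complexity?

Master Theorem for T(n) = 23T(n/6) + O(n^0):

a = 23, b = 6, c = 0
log_b(a) = log_6(23) = 1.7500

Case 1: c = 0 < log_6(23) = 1.7500
T(n) = O(n^(log_6 23))

For T(n) = 23T(n/6) + O(n^0): log_6(23) = 1.7500. This is Case 1 of the Master Theorem (c < log_b(a), work dominated by leaves), giving O(n^(log_6 23)).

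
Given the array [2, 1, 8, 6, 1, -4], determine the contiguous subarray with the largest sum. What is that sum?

Using Kadane's algorithm on [2, 1, 8, 6, 1, -4]:

Scanning through the array:
Position 1 (value 1): max_ending_here = 3, max_so_far = 3
Position 2 (value 8): max_ending_here = 11, max_so_far = 11
Position 3 (value 6): max_ending_here = 17, max_so_far = 17
Position 4 (value 1): max_ending_here = 18, max_so_far = 18
Position 5 (value -4): max_ending_here = 14, max_so_far = 18

Maximum subarray: [2, 1, 8, 6, 1]
Maximum sum: 18

The maximum subarray is [2, 1, 8, 6, 1] with sum 18. This subarray runs from index 0 to index 4.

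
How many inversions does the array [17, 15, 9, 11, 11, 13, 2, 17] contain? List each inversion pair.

Finding inversions in [17, 15, 9, 11, 11, 13, 2, 17]:

(0, 1): arr[0]=17 > arr[1]=15
(0, 2): arr[0]=17 > arr[2]=9
(0, 3): arr[0]=17 > arr[3]=11
(0, 4): arr[0]=17 > arr[4]=11
(0, 5): arr[0]=17 > arr[5]=13
(0, 6): arr[0]=17 > arr[6]=2
(1, 2): arr[1]=15 > arr[2]=9
(1, 3): arr[1]=15 > arr[3]=11
(1, 4): arr[1]=15 > arr[4]=11
(1, 5): arr[1]=15 > arr[5]=13
(1, 6): arr[1]=15 > arr[6]=2
(2, 6): arr[2]=9 > arr[6]=2
(3, 6): arr[3]=11 > arr[6]=2
(4, 6): arr[4]=11 > arr[6]=2
(5, 6): arr[5]=13 > arr[6]=2

Total inversions: 15

The array has 15 inversion(s): (0,1), (0,2), (0,3), (0,4), (0,5), (0,6), (1,2), (1,3), (1,4), (1,5), (1,6), (2,6), (3,6), (4,6), (5,6). Each pair (i,j) satisfies i < j and arr[i] > arr[j].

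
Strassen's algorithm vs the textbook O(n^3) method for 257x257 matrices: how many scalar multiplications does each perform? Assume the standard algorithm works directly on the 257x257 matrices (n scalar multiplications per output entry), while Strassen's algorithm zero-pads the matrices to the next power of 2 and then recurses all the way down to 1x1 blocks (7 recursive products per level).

Matrix multiplication for 257x257 matrices:

Strassen's algorithm requires power-of-2 dimensions. Pad 257x257 to 512x512 (next power of 2).

Standard algorithm: 257^3 = 16974593 multiplications
Strassen's algorithm: 7^(log2(512)) = 7^9 = 40353607 multiplications
Difference: 16974593 - 40353607 = -23379014 (Strassen uses MORE here due to padding overhead — for small or just-over-power-of-2 n, padding can outweigh the per-level savings)

Standard: 16974593 multiplications (257^3). Strassen: 40353607 multiplications (7^9, after padding to 512x512). Strassen reduces 8 recursive multiplications to 7 at each level.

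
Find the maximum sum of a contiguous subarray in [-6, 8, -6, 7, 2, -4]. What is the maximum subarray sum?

Using Kadane's algorithm on [-6, 8, -6, 7, 2, -4]:

Scanning through the array:
Position 1 (value 8): max_ending_here = 8, max_so_far = 8
Position 2 (value -6): max_ending_here = 2, max_so_far = 8
Position 3 (value 7): max_ending_here = 9, max_so_far = 9
Position 4 (value 2): max_ending_here = 11, max_so_far = 11
Position 5 (value -4): max_ending_here = 7, max_so_far = 11

Maximum subarray: [8, -6, 7, 2]
Maximum sum: 11

The maximum subarray is [8, -6, 7, 2] with sum 11. This subarray runs from index 1 to index 4.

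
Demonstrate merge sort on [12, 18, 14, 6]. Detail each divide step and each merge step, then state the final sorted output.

Merge sort trace:

Split: [12, 18, 14, 6] -> [12, 18] and [14, 6]
  Split: [12, 18] -> [12] and [18]
  Merge: [12] + [18] -> [12, 18]
  Split: [14, 6] -> [14] and [6]
  Merge: [14] + [6] -> [6, 14]
Merge: [12, 18] + [6, 14] -> [6, 12, 14, 18]

Final sorted array: [6, 12, 14, 18]

The merge sort proceeds by recursively splitting the array and merging sorted halves.
After all merges, the sorted array is [6, 12, 14, 18].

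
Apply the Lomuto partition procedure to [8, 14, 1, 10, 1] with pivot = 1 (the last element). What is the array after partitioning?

Lomuto partition with pivot = 1:

Initial array: [8, 14, 1, 10, 1]

arr[0]=8 > 1: no swap
arr[1]=14 > 1: no swap
arr[2]=1 <= 1: swap with position 0, array becomes [1, 14, 8, 10, 1]
arr[3]=10 > 1: no swap

Place pivot at position 1: [1, 1, 8, 10, 14]
Pivot position: 1

After partitioning with pivot 1, the array becomes [1, 1, 8, 10, 14]. The pivot is placed at index 1. All elements to the left of the pivot are <= 1, and all elements to the right are > 1.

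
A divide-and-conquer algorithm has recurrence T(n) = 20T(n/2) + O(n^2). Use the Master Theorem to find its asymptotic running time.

Master Theorem for T(n) = 20T(n/2) + O(n^2):

a = 20, b = 2, c = 2
log_b(a) = log_2(20) = 4.3219

Case 1: c = 2 < log_2(20) = 4.3219
T(n) = O(n^(log_2 20))

For T(n) = 20T(n/2) + O(n^2): log_2(20) = 4.3219. This is Case 1 of the Master Theorem (c < log_b(a), work dominated by leaves), giving O(n^(log_2 20)).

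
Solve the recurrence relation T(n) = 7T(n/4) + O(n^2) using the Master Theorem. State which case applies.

Master Theorem for T(n) = 7T(n/4) + O(n^2):

a = 7, b = 4, c = 2
log_b(a) = log_4(7) = 1.4037

Case 3: c = 2 > log_4(7) = 1.4037
T(n) = O(n^2) = O(n^2)

For T(n) = 7T(n/4) + O(n^2): log_4(7) = 1.4037. This is Case 3 of the Master Theorem (c > log_b(a), work dominated by root), giving O(n^2).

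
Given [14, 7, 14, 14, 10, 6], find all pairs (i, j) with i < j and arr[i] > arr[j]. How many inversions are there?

Finding inversions in [14, 7, 14, 14, 10, 6]:

(0, 1): arr[0]=14 > arr[1]=7
(0, 4): arr[0]=14 > arr[4]=10
(0, 5): arr[0]=14 > arr[5]=6
(1, 5): arr[1]=7 > arr[5]=6
(2, 4): arr[2]=14 > arr[4]=10
(2, 5): arr[2]=14 > arr[5]=6
(3, 4): arr[3]=14 > arr[4]=10
(3, 5): arr[3]=14 > arr[5]=6
(4, 5): arr[4]=10 > arr[5]=6

Total inversions: 9

The array has 9 inversion(s): (0,1), (0,4), (0,5), (1,5), (2,4), (2,5), (3,4), (3,5), (4,5). Each pair (i,j) satisfies i < j and arr[i] > arr[j].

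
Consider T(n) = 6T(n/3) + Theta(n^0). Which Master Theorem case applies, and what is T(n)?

Master Theorem for T(n) = 6T(n/3) + O(n^0):

a = 6, b = 3, c = 0
log_b(a) = log_3(6) = 1.6309

Case 1: c = 0 < log_3(6) = 1.6309
T(n) = O(n^(log_3 6))

For T(n) = 6T(n/3) + O(n^0): log_3(6) = 1.6309. This is Case 1 of the Master Theorem (c < log_b(a), work dominated by leaves), giving O(n^(log_3 6)).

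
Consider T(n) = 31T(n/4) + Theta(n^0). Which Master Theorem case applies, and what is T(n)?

Master Theorem for T(n) = 31T(n/4) + O(n^0):

a = 31, b = 4, c = 0
log_b(a) = log_4(31) = 2.4771

Case 1: c = 0 < log_4(31) = 2.4771
T(n) = O(n^(log_4 31))

For T(n) = 31T(n/4) + O(n^0): log_4(31) = 2.4771. This is Case 1 of the Master Theorem (c < log_b(a), work dominated by leaves), giving O(n^(log_4 31)).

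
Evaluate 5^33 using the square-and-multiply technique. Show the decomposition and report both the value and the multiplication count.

Computing 5^33 by squaring (build up from 5^1; each line after the first costs one multiplication):

5^1 = 5
5^2 = (5^1)^2 = 5^2 = 25
5^4 = (5^2)^2 = 25^2 = 625
5^8 = (5^4)^2 = 625^2 = 390625
5^16 = (5^8)^2 = 390625^2 = 152587890625
5^32 = (5^16)^2 = 152587890625^2 = 23283064365386962890625
5^33 = 5 * 5^32 = 5 * 23283064365386962890625 = 116415321826934814453125

Result: 116415321826934814453125
Multiplications needed: 6 (6 lines after 5^1)

5^33 = 116415321826934814453125. Using exponentiation by squaring, this requires 6 multiplications. The key idea: if the exponent is even, square the half-power; if odd, multiply by the base once.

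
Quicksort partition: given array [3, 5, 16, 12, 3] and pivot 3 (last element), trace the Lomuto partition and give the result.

Lomuto partition with pivot = 3:

Initial array: [3, 5, 16, 12, 3]

arr[0]=3 <= 3: swap with position 0, array becomes [3, 5, 16, 12, 3]
arr[1]=5 > 3: no swap
arr[2]=16 > 3: no swap
arr[3]=12 > 3: no swap

Place pivot at position 1: [3, 3, 16, 12, 5]
Pivot position: 1

After partitioning with pivot 3, the array becomes [3, 3, 16, 12, 5]. The pivot is placed at index 1. All elements to the left of the pivot are <= 3, and all elements to the right are > 3.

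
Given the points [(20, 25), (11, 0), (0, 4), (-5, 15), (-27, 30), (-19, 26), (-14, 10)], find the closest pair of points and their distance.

Computing all pairwise distances among 7 points:

d((20, 25), (11, 0)) = 26.5707
d((20, 25), (0, 4)) = 29.0
d((20, 25), (-5, 15)) = 26.9258
d((20, 25), (-27, 30)) = 47.2652
d((20, 25), (-19, 26)) = 39.0128
d((20, 25), (-14, 10)) = 37.1618
d((11, 0), (0, 4)) = 11.7047
d((11, 0), (-5, 15)) = 21.9317
d((11, 0), (-27, 30)) = 48.4149
d((11, 0), (-19, 26)) = 39.6989
d((11, 0), (-14, 10)) = 26.9258
d((0, 4), (-5, 15)) = 12.083
d((0, 4), (-27, 30)) = 37.4833
d((0, 4), (-19, 26)) = 29.0689
d((0, 4), (-14, 10)) = 15.2315
d((-5, 15), (-27, 30)) = 26.6271
d((-5, 15), (-19, 26)) = 17.8045
d((-5, 15), (-14, 10)) = 10.2956
d((-27, 30), (-19, 26)) = 8.9443 <-- minimum
d((-27, 30), (-14, 10)) = 23.8537
d((-19, 26), (-14, 10)) = 16.7631

Closest pair: (-27, 30) and (-19, 26) with distance 8.9443

The closest pair is (-27, 30) and (-19, 26) with Euclidean distance 8.9443. For 7 points, brute-force pairwise comparison is shown above. For large n, the divide-and-conquer algorithm (sort by x, recurse on halves, check the dividing strip) achieves O(n log n).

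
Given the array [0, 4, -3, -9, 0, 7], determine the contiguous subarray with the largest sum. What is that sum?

Using Kadane's algorithm on [0, 4, -3, -9, 0, 7]:

Scanning through the array:
Position 1 (value 4): max_ending_here = 4, max_so_far = 4
Position 2 (value -3): max_ending_here = 1, max_so_far = 4
Position 3 (value -9): max_ending_here = -8, max_so_far = 4
Position 4 (value 0): max_ending_here = 0, max_so_far = 4
Position 5 (value 7): max_ending_here = 7, max_so_far = 7

Maximum subarray: [0, 7]
Maximum sum: 7

The maximum subarray is [0, 7] with sum 7. This subarray runs from index 4 to index 5.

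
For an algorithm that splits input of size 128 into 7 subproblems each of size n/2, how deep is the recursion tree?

For divide and conquer with division factor 2:

Problem sizes at each level:
Level 0: 128
Level 1: 64
Level 2: 32
Level 3: 16
Level 4: 8
Level 5: 4
Level 6: 2
Level 7: 1

The root is level 0 and the size-1 base case is level 7 (the tree spans levels 0 through 7, i.e. 8 levels counting the root), so the depth is the number of divisions: log_2(128) = 7

The recursion tree depth is log_2(128) = 7. At each level, the problem size is divided by 2, so it takes 7 divisions to reduce to a base case of size 1. The algorithm makes 7 recursive calls at each level.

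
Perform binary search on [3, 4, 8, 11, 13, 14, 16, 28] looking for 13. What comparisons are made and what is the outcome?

Binary search for 13 in [3, 4, 8, 11, 13, 14, 16, 28]:

lo=0, hi=7, mid=3, arr[mid]=11 -> 11 < 13, search right half
lo=4, hi=7, mid=5, arr[mid]=14 -> 14 > 13, search left half
lo=4, hi=4, mid=4, arr[mid]=13 -> Found target at index 4!

Binary search finds 13 at index 4 after 3 comparisons. The search repeatedly halves the search space by comparing with the middle element.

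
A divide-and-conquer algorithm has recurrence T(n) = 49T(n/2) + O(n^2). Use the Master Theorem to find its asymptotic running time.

Master Theorem for T(n) = 49T(n/2) + O(n^2):

a = 49, b = 2, c = 2
log_b(a) = log_2(49) = 5.6147

Case 1: c = 2 < log_2(49) = 5.6147
T(n) = O(n^(log_2 49))

For T(n) = 49T(n/2) + O(n^2): log_2(49) = 5.6147. This is Case 1 of the Master Theorem (c < log_b(a), work dominated by leaves), giving O(n^(log_2 49)).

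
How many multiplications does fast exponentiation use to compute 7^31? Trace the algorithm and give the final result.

Computing 7^31 by squaring (build up from 7^1; each line after the first costs one multiplication):

7^1 = 7
7^2 = (7^1)^2 = 7^2 = 49
7^3 = 7 * 7^2 = 7 * 49 = 343
7^6 = (7^3)^2 = 343^2 = 117649
7^7 = 7 * 7^6 = 7 * 117649 = 823543
7^14 = (7^7)^2 = 823543^2 = 678223072849
7^15 = 7 * 7^14 = 7 * 678223072849 = 4747561509943
7^30 = (7^15)^2 = 4747561509943^2 = 22539340290692258087863249
7^31 = 7 * 7^30 = 7 * 22539340290692258087863249 = 157775382034845806615042743

Result: 157775382034845806615042743
Multiplications needed: 8 (8 lines after 7^1)

7^31 = 157775382034845806615042743. Using exponentiation by squaring, this requires 8 multiplications. The key idea: if the exponent is even, square the half-power; if odd, multiply by the base once.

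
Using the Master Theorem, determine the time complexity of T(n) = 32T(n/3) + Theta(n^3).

Master Theorem for T(n) = 32T(n/3) + O(n^3):

a = 32, b = 3, c = 3
log_b(a) = log_3(32) = 3.1546

Case 1: c = 3 < log_3(32) = 3.1546
T(n) = O(n^(log_3 32))

For T(n) = 32T(n/3) + O(n^3): log_3(32) = 3.1546. This is Case 1 of the Master Theorem (c < log_b(a), work dominated by leaves), giving O(n^(log_3 32)).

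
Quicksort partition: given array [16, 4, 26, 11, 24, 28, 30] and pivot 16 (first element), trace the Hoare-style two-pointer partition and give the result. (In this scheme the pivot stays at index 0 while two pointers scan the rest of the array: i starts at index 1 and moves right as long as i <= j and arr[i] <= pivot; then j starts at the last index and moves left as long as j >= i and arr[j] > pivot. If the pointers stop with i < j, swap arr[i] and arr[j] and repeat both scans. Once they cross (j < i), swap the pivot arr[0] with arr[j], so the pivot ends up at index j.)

Hoare-style two-pointer partition with pivot = 16:

Initial array: [16, 4, 26, 11, 24, 28, 30]

Pointers start at i = 1, j = 6.
i stops at index 2 (arr[2]=26 > 16), j stops at index 3 (arr[3]=11 <= 16): swap arr[2] and arr[3], array becomes [16, 4, 11, 26, 24, 28, 30]
i ends at 3, j ends at 2: the pointers have crossed (j < i), so scanning stops.

Swap pivot arr[0] with arr[2] to place pivot at position 2: [11, 4, 16, 26, 24, 28, 30]
Pivot position: 2

After partitioning with pivot 16, the array becomes [11, 4, 16, 26, 24, 28, 30]. The pivot is placed at index 2. All elements to the left of the pivot are <= 16, and all elements to the right are > 16.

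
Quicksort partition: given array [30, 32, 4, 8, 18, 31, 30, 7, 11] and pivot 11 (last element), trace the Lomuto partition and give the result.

Lomuto partition with pivot = 11:

Initial array: [30, 32, 4, 8, 18, 31, 30, 7, 11]

arr[0]=30 > 11: no swap
arr[1]=32 > 11: no swap
arr[2]=4 <= 11: swap with position 0, array becomes [4, 32, 30, 8, 18, 31, 30, 7, 11]
arr[3]=8 <= 11: swap with position 1, array becomes [4, 8, 30, 32, 18, 31, 30, 7, 11]
arr[4]=18 > 11: no swap
arr[5]=31 > 11: no swap
arr[6]=30 > 11: no swap
arr[7]=7 <= 11: swap with position 2, array becomes [4, 8, 7, 32, 18, 31, 30, 30, 11]

Place pivot at position 3: [4, 8, 7, 11, 18, 31, 30, 30, 32]
Pivot position: 3

After partitioning with pivot 11, the array becomes [4, 8, 7, 11, 18, 31, 30, 30, 32]. The pivot is placed at index 3. All elements to the left of the pivot are <= 11, and all elements to the right are > 11.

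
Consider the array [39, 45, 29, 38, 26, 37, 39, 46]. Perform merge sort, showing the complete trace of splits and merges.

Merge sort trace:

Split: [39, 45, 29, 38, 26, 37, 39, 46] -> [39, 45, 29, 38] and [26, 37, 39, 46]
  Split: [39, 45, 29, 38] -> [39, 45] and [29, 38]
    Split: [39, 45] -> [39] and [45]
    Merge: [39] + [45] -> [39, 45]
    Split: [29, 38] -> [29] and [38]
    Merge: [29] + [38] -> [29, 38]
  Merge: [39, 45] + [29, 38] -> [29, 38, 39, 45]
  Split: [26, 37, 39, 46] -> [26, 37] and [39, 46]
    Split: [26, 37] -> [26] and [37]
    Merge: [26] + [37] -> [26, 37]
    Split: [39, 46] -> [39] and [46]
    Merge: [39] + [46] -> [39, 46]
  Merge: [26, 37] + [39, 46] -> [26, 37, 39, 46]
Merge: [29, 38, 39, 45] + [26, 37, 39, 46] -> [26, 29, 37, 38, 39, 39, 45, 46]

Final sorted array: [26, 29, 37, 38, 39, 39, 45, 46]

The merge sort proceeds by recursively splitting the array and merging sorted halves.
After all merges, the sorted array is [26, 29, 37, 38, 39, 39, 45, 46].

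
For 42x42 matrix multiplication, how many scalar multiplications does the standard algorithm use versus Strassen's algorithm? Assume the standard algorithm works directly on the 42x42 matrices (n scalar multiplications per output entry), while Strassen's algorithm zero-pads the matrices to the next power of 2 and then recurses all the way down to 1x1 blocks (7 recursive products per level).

Matrix multiplication for 42x42 matrices:

Strassen's algorithm requires power-of-2 dimensions. Pad 42x42 to 64x64 (next power of 2).

Standard algorithm: 42^3 = 74088 multiplications
Strassen's algorithm: 7^(log2(64)) = 7^6 = 117649 multiplications
Difference: 74088 - 117649 = -43561 (Strassen uses MORE here due to padding overhead — for small or just-over-power-of-2 n, padding can outweigh the per-level savings)

Standard: 74088 multiplications (42^3). Strassen: 117649 multiplications (7^6, after padding to 64x64). Strassen reduces 8 recursive multiplications to 7 at each level.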